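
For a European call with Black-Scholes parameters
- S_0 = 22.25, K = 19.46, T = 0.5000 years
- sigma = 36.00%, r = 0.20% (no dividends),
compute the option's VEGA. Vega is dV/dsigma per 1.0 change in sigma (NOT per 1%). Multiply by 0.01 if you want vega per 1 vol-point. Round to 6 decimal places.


d1 = 0.6575343998; d2 = 0.4029759585
phi(d1) = 0.3213853924; exp(-qT) = 1.0000000000; exp(-rT) = 0.9990004998
Vega = S * exp(-qT) * phi(d1) * sqrt(T) = 22.2500 * 1.0000000000 * 0.3213853924 * 0.7071067812 = 5.056397

Answer: Vega = 5.056397


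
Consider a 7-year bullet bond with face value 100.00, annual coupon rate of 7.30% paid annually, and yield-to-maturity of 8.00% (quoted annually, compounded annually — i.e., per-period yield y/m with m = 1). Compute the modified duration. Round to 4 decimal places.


Coupon per period c = face * coupon_rate / m = 7.300000
Periods per year m = 1; per-period yield y/m = 0.080000
Number of cashflows N = 7
Cashflows (t years, CF_t, discount factor 1/(1+y/m)^(m*t), PV):
  t = 1.0000: CF_t = 7.300000, DF = 0.925926, PV = 6.759259
  t = 2.0000: CF_t = 7.300000, DF = 0.857339, PV = 6.258573
  t = 3.0000: CF_t = 7.300000, DF = 0.793832, PV = 5.794975
  t = 4.0000: CF_t = 7.300000, DF = 0.735030, PV = 5.365718
  t = 5.0000: CF_t = 7.300000, DF = 0.680583, PV = 4.968257
  t = 6.0000: CF_t = 7.300000, DF = 0.630170, PV = 4.600238
  t = 7.0000: CF_t = 107.300000, DF = 0.583490, PV = 62.608519
Price P = sum_t PV_t = 96.355541
First compute Macaulay numerator sum_t t * PV_t:
  t * PV_t at t = 1.0000: 6.759259
  t * PV_t at t = 2.0000: 12.517147
  t * PV_t at t = 3.0000: 17.384926
  t * PV_t at t = 4.0000: 21.462872
  t * PV_t at t = 5.0000: 24.841287
  t * PV_t at t = 6.0000: 27.601430
  t * PV_t at t = 7.0000: 438.259636
Macaulay duration D = 548.826556 / 96.355541 = 5.695848
Modified duration = D / (1 + y/m) = 5.695848 / (1 + 0.080000) = 5.273934

Answer: Modified duration = 5.2739


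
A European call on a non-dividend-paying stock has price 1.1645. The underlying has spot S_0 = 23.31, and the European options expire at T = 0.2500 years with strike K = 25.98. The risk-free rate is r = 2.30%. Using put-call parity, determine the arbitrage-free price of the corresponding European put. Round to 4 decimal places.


Put-call parity: C - P = S_0 * exp(-qT) - K * exp(-rT).
S_0 * exp(-qT) = 23.3100 * 1.00000000 = 23.31000000
K * exp(-rT) = 25.9800 * 0.99426650 = 25.83104366
P = C - S*exp(-qT) + K*exp(-rT)
P = 1.1645 - 23.31000000 + 25.83104366 = 3.6855

Answer: Put price = 3.6855


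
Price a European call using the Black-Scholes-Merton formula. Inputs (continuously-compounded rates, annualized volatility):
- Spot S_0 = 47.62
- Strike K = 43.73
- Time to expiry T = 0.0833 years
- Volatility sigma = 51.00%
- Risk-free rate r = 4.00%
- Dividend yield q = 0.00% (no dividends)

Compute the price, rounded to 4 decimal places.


Answer: Price = 5.1620

Derivation:
d1 = (ln(S/K) + (r - q + 0.5*sigma^2) * T) / (sigma * sqrt(T)) = 0.67518413
d2 = d1 - sigma * sqrt(T) = 0.52798926
exp(-rT) = 0.99667354; exp(-qT) = 1.00000000
C = S_0 * exp(-qT) * N(d1) - K * exp(-rT) * N(d2)
N(d1) = 0.75022061; N(d2) = 0.70124660
C = 47.6200 * 1.00000000 * 0.75022061 - 43.7300 * 0.99667354 * 0.70124660 = 5.1620


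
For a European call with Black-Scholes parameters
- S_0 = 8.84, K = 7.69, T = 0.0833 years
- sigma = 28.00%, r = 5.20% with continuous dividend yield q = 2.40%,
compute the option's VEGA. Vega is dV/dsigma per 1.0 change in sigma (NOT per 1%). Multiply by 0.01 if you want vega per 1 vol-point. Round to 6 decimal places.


d1 = 1.7938213636; d2 = 1.7130084934
phi(d1) = 0.0798315830; exp(-qT) = 0.9980027971; exp(-rT) = 0.9956777678
Vega = S * exp(-qT) * phi(d1) * sqrt(T) = 8.8400 * 0.9980027971 * 0.0798315830 * 0.2886173938 = 0.203274

Answer: Vega = 0.203274


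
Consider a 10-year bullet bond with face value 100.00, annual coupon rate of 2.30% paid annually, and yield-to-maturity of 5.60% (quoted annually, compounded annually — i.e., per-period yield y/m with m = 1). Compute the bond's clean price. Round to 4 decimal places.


Answer: Price = 75.2447

Derivation:
Coupon per period c = face * coupon_rate / m = 2.300000
Periods per year m = 1; per-period yield y/m = 0.056000
Number of cashflows N = 10
Cashflows (t years, CF_t, discount factor 1/(1+y/m)^(m*t), PV):
  t = 1.0000: CF_t = 2.300000, DF = 0.946970, PV = 2.178030
  t = 2.0000: CF_t = 2.300000, DF = 0.896752, PV = 2.062529
  t = 3.0000: CF_t = 2.300000, DF = 0.849197, PV = 1.953152
  t = 4.0000: CF_t = 2.300000, DF = 0.804163, PV = 1.849576
  t = 5.0000: CF_t = 2.300000, DF = 0.761518, PV = 1.751492
  t = 6.0000: CF_t = 2.300000, DF = 0.721135, PV = 1.658610
  t = 7.0000: CF_t = 2.300000, DF = 0.682893, PV = 1.570654
  t = 8.0000: CF_t = 2.300000, DF = 0.646679, PV = 1.487361
  t = 9.0000: CF_t = 2.300000, DF = 0.612385, PV = 1.408486
  t = 10.0000: CF_t = 102.300000, DF = 0.579910, PV = 59.324823
Price P = sum_t PV_t = 75.244714


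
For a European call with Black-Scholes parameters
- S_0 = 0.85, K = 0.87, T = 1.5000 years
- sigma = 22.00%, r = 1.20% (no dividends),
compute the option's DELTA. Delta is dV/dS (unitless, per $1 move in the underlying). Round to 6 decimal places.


Answer: Delta = 0.545861

Derivation:
d1 = 0.1152118905; d2 = -0.1542319812
phi(d1) = 0.3963033114; exp(-qT) = 1.0000000000; exp(-rT) = 0.9821610324
N(d1) = 0.5458614129
Delta = exp(-qT) * N(d1) = 1.0000000000 * 0.5458614129 = 0.545861


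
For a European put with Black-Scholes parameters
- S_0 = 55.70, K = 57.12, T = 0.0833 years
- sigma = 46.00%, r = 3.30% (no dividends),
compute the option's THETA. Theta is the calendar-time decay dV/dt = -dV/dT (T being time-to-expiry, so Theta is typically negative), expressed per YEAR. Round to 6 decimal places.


Answer: Theta = -16.500483

Derivation:
d1 = -0.1025287802; d2 = -0.2352927814
phi(d1) = 0.3968509107; exp(-qT) = 1.0000000000; exp(-rT) = 0.9972548748
Theta = -S*exp(-qT)*phi(d1)*sigma/(2*sqrt(T)) + r*K*exp(-rT)*N(-d2) - q*S*exp(-qT)*N(-d1)
N(-d1) = 0.5408315151; N(-d2) = 0.5930092513; sqrt(T) = 0.2886173938
Term 1 = -55.7000 * 1.0000000000 * 0.3968509107 * 0.4600 / (2 * 0.2886173938) = -17.6152135186
Term 2 = 0.0330 * 57.1200 * 0.9972548748 * 0.5930092513 = 1.1147302209
Term 3 = 0 (no dividend yield, q = 0)
Theta = -17.6152135186 + (1.1147302209) + (0.0000000000) = -16.500483


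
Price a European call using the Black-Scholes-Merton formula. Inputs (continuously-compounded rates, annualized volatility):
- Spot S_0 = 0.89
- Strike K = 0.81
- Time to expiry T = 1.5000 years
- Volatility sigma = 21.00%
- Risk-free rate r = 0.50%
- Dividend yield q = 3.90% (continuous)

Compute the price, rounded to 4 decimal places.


Answer: Price = 0.1030

Derivation:
d1 = (ln(S/K) + (r - q + 0.5*sigma^2) * T) / (sigma * sqrt(T)) = 0.29651351
d2 = d1 - sigma * sqrt(T) = 0.03931709
exp(-rT) = 0.99252805; exp(-qT) = 0.94317824
C = S_0 * exp(-qT) * N(d1) - K * exp(-rT) * N(d2)
N(d1) = 0.61658103; N(d2) = 0.51568121
C = 0.8900 * 0.94317824 * 0.61658103 - 0.8100 * 0.99252805 * 0.51568121 = 0.1030


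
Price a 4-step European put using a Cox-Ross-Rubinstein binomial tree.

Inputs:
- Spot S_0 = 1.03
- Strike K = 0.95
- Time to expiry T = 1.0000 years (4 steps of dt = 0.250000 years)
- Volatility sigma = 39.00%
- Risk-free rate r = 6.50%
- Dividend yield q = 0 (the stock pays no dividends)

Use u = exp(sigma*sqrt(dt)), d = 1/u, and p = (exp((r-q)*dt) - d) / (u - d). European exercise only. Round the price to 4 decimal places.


Answer: Price = V(0,0) = 0.0904

Derivation:
dt = T/N = 0.250000
u = exp(sigma*sqrt(dt)) = 1.215311; d = 1/u = 0.822835
p = (exp((r-q)*dt) - d) / (u - d) = 0.493146
Discount per step: exp(-r*dt) = 0.983881
Stock lattice S(k, i) with i counting down-moves:
  k=0: S(0,0) = 1.0300
  k=1: S(1,0) = 1.2518; S(1,1) = 0.8475
  k=2: S(2,0) = 1.5213; S(2,1) = 1.0300; S(2,2) = 0.6974
  k=3: S(3,0) = 1.8488; S(3,1) = 1.2518; S(3,2) = 0.8475; S(3,3) = 0.5738
  k=4: S(4,0) = 2.2469; S(4,1) = 1.5213; S(4,2) = 1.0300; S(4,3) = 0.6974; S(4,4) = 0.4722
Terminal payoffs V(N, i) = max(K - S_T, 0):
  V(4,0) = 0.000000; V(4,1) = 0.000000; V(4,2) = 0.000000; V(4,3) = 0.252631; V(4,4) = 0.477842
Backward induction: V(k, i) = exp(-r*dt) * [p * V(k+1, i) + (1-p) * V(k+1, i+1)].
  V(3,0) = exp(-r*dt) * [p*0.000000 + (1-p)*0.000000] = 0.000000
  V(3,1) = exp(-r*dt) * [p*0.000000 + (1-p)*0.000000] = 0.000000
  V(3,2) = exp(-r*dt) * [p*0.000000 + (1-p)*0.252631] = 0.125983
  V(3,3) = exp(-r*dt) * [p*0.252631 + (1-p)*0.477842] = 0.360868
  V(2,0) = exp(-r*dt) * [p*0.000000 + (1-p)*0.000000] = 0.000000
  V(2,1) = exp(-r*dt) * [p*0.000000 + (1-p)*0.125983] = 0.062826
  V(2,2) = exp(-r*dt) * [p*0.125983 + (1-p)*0.360868] = 0.241086
  V(1,0) = exp(-r*dt) * [p*0.000000 + (1-p)*0.062826] = 0.031330
  V(1,1) = exp(-r*dt) * [p*0.062826 + (1-p)*0.241086] = 0.150709
  V(0,0) = exp(-r*dt) * [p*0.031330 + (1-p)*0.150709] = 0.090357


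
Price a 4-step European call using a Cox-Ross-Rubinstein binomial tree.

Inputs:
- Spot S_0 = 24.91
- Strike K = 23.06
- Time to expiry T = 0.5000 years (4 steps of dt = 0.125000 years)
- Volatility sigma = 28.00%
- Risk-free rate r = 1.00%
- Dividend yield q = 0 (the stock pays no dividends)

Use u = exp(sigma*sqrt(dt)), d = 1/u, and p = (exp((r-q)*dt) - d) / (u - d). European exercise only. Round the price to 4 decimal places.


Answer: Price = V(0,0) = 3.1183

Derivation:
dt = T/N = 0.125000
u = exp(sigma*sqrt(dt)) = 1.104061; d = 1/u = 0.905747
p = (exp((r-q)*dt) - d) / (u - d) = 0.481579
Discount per step: exp(-r*dt) = 0.998751
Stock lattice S(k, i) with i counting down-moves:
  k=0: S(0,0) = 24.9100
  k=1: S(1,0) = 27.5022; S(1,1) = 22.5622
  k=2: S(2,0) = 30.3640; S(2,1) = 24.9100; S(2,2) = 20.4356
  k=3: S(3,0) = 33.5238; S(3,1) = 27.5022; S(3,2) = 22.5622; S(3,3) = 18.5095
  k=4: S(4,0) = 37.0123; S(4,1) = 30.3640; S(4,2) = 24.9100; S(4,3) = 20.4356; S(4,4) = 16.7649
Terminal payoffs V(N, i) = max(S_T - K, 0):
  V(4,0) = 13.952257; V(4,1) = 7.304047; V(4,2) = 1.850000; V(4,3) = 0.000000; V(4,4) = 0.000000
Backward induction: V(k, i) = exp(-r*dt) * [p * V(k+1, i) + (1-p) * V(k+1, i+1)].
  V(3,0) = exp(-r*dt) * [p*13.952257 + (1-p)*7.304047] = 10.492558
  V(3,1) = exp(-r*dt) * [p*7.304047 + (1-p)*1.850000] = 4.470960
  V(3,2) = exp(-r*dt) * [p*1.850000 + (1-p)*0.000000] = 0.889807
  V(3,3) = exp(-r*dt) * [p*0.000000 + (1-p)*0.000000] = 0.000000
  V(2,0) = exp(-r*dt) * [p*10.492558 + (1-p)*4.470960] = 7.361625
  V(2,1) = exp(-r*dt) * [p*4.470960 + (1-p)*0.889807] = 2.611147
  V(2,2) = exp(-r*dt) * [p*0.889807 + (1-p)*0.000000] = 0.427977
  V(1,0) = exp(-r*dt) * [p*7.361625 + (1-p)*2.611147] = 4.892756
  V(1,1) = exp(-r*dt) * [p*2.611147 + (1-p)*0.427977] = 1.477497
  V(0,0) = exp(-r*dt) * [p*4.892756 + (1-p)*1.477497] = 3.118312


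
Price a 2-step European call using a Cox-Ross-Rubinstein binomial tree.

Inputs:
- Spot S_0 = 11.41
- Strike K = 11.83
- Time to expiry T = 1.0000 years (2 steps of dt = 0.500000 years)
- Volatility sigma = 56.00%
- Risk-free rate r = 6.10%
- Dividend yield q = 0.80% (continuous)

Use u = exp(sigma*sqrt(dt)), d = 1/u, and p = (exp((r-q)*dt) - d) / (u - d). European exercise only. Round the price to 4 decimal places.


dt = T/N = 0.500000
u = exp(sigma*sqrt(dt)) = 1.485839; d = 1/u = 0.673020
p = (exp((r-q)*dt) - d) / (u - d) = 0.435317
Discount per step: exp(-r*dt) = 0.969960
Stock lattice S(k, i) with i counting down-moves:
  k=0: S(0,0) = 11.4100
  k=1: S(1,0) = 16.9534; S(1,1) = 7.6792
  k=2: S(2,0) = 25.1901; S(2,1) = 11.4100; S(2,2) = 5.1682
Terminal payoffs V(N, i) = max(S_T - K, 0):
  V(2,0) = 13.360067; V(2,1) = 0.000000; V(2,2) = 0.000000
Backward induction: V(k, i) = exp(-r*dt) * [p * V(k+1, i) + (1-p) * V(k+1, i+1)].
  V(1,0) = exp(-r*dt) * [p*13.360067 + (1-p)*0.000000] = 5.641159
  V(1,1) = exp(-r*dt) * [p*0.000000 + (1-p)*0.000000] = 0.000000
  V(0,0) = exp(-r*dt) * [p*5.641159 + (1-p)*0.000000] = 2.381925

Answer: Price = V(0,0) = 2.3819


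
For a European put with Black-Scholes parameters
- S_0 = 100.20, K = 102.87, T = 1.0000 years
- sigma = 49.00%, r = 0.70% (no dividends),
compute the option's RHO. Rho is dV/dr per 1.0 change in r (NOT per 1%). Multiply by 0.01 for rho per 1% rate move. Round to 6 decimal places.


Answer: Rho = -62.511329

Derivation:
d1 = 0.2056165990; d2 = -0.2843834010
phi(d1) = 0.3905975136; exp(-qT) = 1.0000000000; exp(-rT) = 0.9930244429
N(-d2) = 0.6119417109
Rho = -K*T*exp(-rT)*N(-d2) = -102.8700 * 1.0000 * 0.9930244429 * 0.6119417109 = -62.511329


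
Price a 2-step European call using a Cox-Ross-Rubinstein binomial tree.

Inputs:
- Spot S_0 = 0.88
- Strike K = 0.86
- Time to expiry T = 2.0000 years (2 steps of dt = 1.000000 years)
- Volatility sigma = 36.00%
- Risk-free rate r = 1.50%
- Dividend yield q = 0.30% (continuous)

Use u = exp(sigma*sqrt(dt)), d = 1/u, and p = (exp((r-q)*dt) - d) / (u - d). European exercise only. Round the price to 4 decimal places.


dt = T/N = 1.000000
u = exp(sigma*sqrt(dt)) = 1.433329; d = 1/u = 0.697676
p = (exp((r-q)*dt) - d) / (u - d) = 0.427370
Discount per step: exp(-r*dt) = 0.985112
Stock lattice S(k, i) with i counting down-moves:
  k=0: S(0,0) = 0.8800
  k=1: S(1,0) = 1.2613; S(1,1) = 0.6140
  k=2: S(2,0) = 1.8079; S(2,1) = 0.8800; S(2,2) = 0.4283
Terminal payoffs V(N, i) = max(S_T - K, 0):
  V(2,0) = 0.947901; V(2,1) = 0.020000; V(2,2) = 0.000000
Backward induction: V(k, i) = exp(-r*dt) * [p * V(k+1, i) + (1-p) * V(k+1, i+1)].
  V(1,0) = exp(-r*dt) * [p*0.947901 + (1-p)*0.020000] = 0.410355
  V(1,1) = exp(-r*dt) * [p*0.020000 + (1-p)*0.000000] = 0.008420
  V(0,0) = exp(-r*dt) * [p*0.410355 + (1-p)*0.008420] = 0.177512

Answer: Price = V(0,0) = 0.1775


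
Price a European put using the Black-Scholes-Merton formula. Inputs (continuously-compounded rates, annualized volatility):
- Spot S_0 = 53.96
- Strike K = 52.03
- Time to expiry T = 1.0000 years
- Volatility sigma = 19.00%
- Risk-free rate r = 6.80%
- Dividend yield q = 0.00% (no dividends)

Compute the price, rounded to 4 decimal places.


Answer: Price = 1.7758

Derivation:
d1 = (ln(S/K) + (r - q + 0.5*sigma^2) * T) / (sigma * sqrt(T)) = 0.64459240
d2 = d1 - sigma * sqrt(T) = 0.45459240
exp(-rT) = 0.93426047; exp(-qT) = 1.00000000
P = K * exp(-rT) * N(-d2) - S_0 * exp(-qT) * N(-d1)
N(-d1) = 0.25959568; N(-d2) = 0.32470125
P = 52.0300 * 0.93426047 * 0.32470125 - 53.9600 * 1.00000000 * 0.25959568 = 1.7758


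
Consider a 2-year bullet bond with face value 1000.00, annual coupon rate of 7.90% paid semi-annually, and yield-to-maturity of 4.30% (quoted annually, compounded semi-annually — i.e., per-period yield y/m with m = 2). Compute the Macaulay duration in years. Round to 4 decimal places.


Answer: Macaulay duration = 1.8929 years

Derivation:
Coupon per period c = face * coupon_rate / m = 39.500000
Periods per year m = 2; per-period yield y/m = 0.021500
Number of cashflows N = 4
Cashflows (t years, CF_t, discount factor 1/(1+y/m)^(m*t), PV):
  t = 0.5000: CF_t = 39.500000, DF = 0.978953, PV = 38.668625
  t = 1.0000: CF_t = 39.500000, DF = 0.958348, PV = 37.854748
  t = 1.5000: CF_t = 39.500000, DF = 0.938177, PV = 37.058000
  t = 2.0000: CF_t = 1039.500000, DF = 0.918431, PV = 954.708985
Price P = sum_t PV_t = 1068.290357
Macaulay numerator sum_t t * PV_t:
  t * PV_t at t = 0.5000: 19.334312
  t * PV_t at t = 1.0000: 37.854748
  t * PV_t at t = 1.5000: 55.587001
  t * PV_t at t = 2.0000: 1909.417970
Macaulay duration D = (sum_t t * PV_t) / P = 2022.194030 / 1068.290357 = 1.892925


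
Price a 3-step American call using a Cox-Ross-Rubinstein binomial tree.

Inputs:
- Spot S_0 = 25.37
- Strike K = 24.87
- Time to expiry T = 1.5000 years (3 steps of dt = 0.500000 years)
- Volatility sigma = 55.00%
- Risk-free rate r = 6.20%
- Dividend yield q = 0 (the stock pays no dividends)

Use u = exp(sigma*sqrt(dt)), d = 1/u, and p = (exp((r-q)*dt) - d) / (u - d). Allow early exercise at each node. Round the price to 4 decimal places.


dt = T/N = 0.500000
u = exp(sigma*sqrt(dt)) = 1.475370; d = 1/u = 0.677796
p = (exp((r-q)*dt) - d) / (u - d) = 0.443457
Discount per step: exp(-r*dt) = 0.969476
Stock lattice S(k, i) with i counting down-moves:
  k=0: S(0,0) = 25.3700
  k=1: S(1,0) = 37.4301; S(1,1) = 17.1957
  k=2: S(2,0) = 55.2233; S(2,1) = 25.3700; S(2,2) = 11.6552
  k=3: S(3,0) = 81.4748; S(3,1) = 37.4301; S(3,2) = 17.1957; S(3,3) = 7.8998
Terminal payoffs V(N, i) = max(S_T - K, 0):
  V(3,0) = 56.604783; V(3,1) = 12.560134; V(3,2) = 0.000000; V(3,3) = 0.000000
Backward induction: V(k, i) = exp(-r*dt) * [p * V(k+1, i) + (1-p) * V(k+1, i+1)]; then take max(V_cont, immediate exercise) for American.
  V(2,0) = exp(-r*dt) * [p*56.604783 + (1-p)*12.560134] = 31.112435; exercise = 30.353293; V(2,0) = max -> 31.112435
  V(2,1) = exp(-r*dt) * [p*12.560134 + (1-p)*0.000000] = 5.399858; exercise = 0.500000; V(2,1) = max -> 5.399858
  V(2,2) = exp(-r*dt) * [p*0.000000 + (1-p)*0.000000] = 0.000000; exercise = 0.000000; V(2,2) = max -> 0.000000
  V(1,0) = exp(-r*dt) * [p*31.112435 + (1-p)*5.399858] = 16.289391; exercise = 12.560134; V(1,0) = max -> 16.289391
  V(1,1) = exp(-r*dt) * [p*5.399858 + (1-p)*0.000000] = 2.321509; exercise = 0.000000; V(1,1) = max -> 2.321509
  V(0,0) = exp(-r*dt) * [p*16.289391 + (1-p)*2.321509] = 8.255723; exercise = 0.500000; V(0,0) = max -> 8.255723

Answer: Price = V(0,0) = 8.2557


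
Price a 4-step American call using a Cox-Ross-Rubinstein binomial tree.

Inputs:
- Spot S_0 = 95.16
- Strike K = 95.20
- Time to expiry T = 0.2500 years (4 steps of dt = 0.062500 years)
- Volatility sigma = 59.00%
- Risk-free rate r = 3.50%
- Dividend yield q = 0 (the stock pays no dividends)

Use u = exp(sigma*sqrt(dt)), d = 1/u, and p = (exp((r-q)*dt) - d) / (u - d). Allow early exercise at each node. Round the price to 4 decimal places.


dt = T/N = 0.062500
u = exp(sigma*sqrt(dt)) = 1.158933; d = 1/u = 0.862862
p = (exp((r-q)*dt) - d) / (u - d) = 0.470588
Discount per step: exp(-r*dt) = 0.997815
Stock lattice S(k, i) with i counting down-moves:
  k=0: S(0,0) = 95.1600
  k=1: S(1,0) = 110.2841; S(1,1) = 82.1100
  k=2: S(2,0) = 127.8119; S(2,1) = 95.1600; S(2,2) = 70.8496
  k=3: S(3,0) = 148.1255; S(3,1) = 110.2841; S(3,2) = 82.1100; S(3,3) = 61.1335
  k=4: S(4,0) = 171.6675; S(4,1) = 127.8119; S(4,2) = 95.1600; S(4,3) = 70.8496; S(4,4) = 52.7498
Terminal payoffs V(N, i) = max(S_T - K, 0):
  V(4,0) = 76.467538; V(4,1) = 32.611904; V(4,2) = 0.000000; V(4,3) = 0.000000; V(4,4) = 0.000000
Backward induction: V(k, i) = exp(-r*dt) * [p * V(k+1, i) + (1-p) * V(k+1, i+1)]; then take max(V_cont, immediate exercise) for American.
  V(3,0) = exp(-r*dt) * [p*76.467538 + (1-p)*32.611904] = 53.133492; exercise = 52.925470; V(3,0) = max -> 53.133492
  V(3,1) = exp(-r*dt) * [p*32.611904 + (1-p)*0.000000] = 15.313244; exercise = 15.084091; V(3,1) = max -> 15.313244
  V(3,2) = exp(-r*dt) * [p*0.000000 + (1-p)*0.000000] = 0.000000; exercise = 0.000000; V(3,2) = max -> 0.000000
  V(3,3) = exp(-r*dt) * [p*0.000000 + (1-p)*0.000000] = 0.000000; exercise = 0.000000; V(3,3) = max -> 0.000000
  V(2,0) = exp(-r*dt) * [p*53.133492 + (1-p)*15.313244] = 33.038657; exercise = 32.611904; V(2,0) = max -> 33.038657
  V(2,1) = exp(-r*dt) * [p*15.313244 + (1-p)*0.000000] = 7.190486; exercise = 0.000000; V(2,1) = max -> 7.190486
  V(2,2) = exp(-r*dt) * [p*0.000000 + (1-p)*0.000000] = 0.000000; exercise = 0.000000; V(2,2) = max -> 0.000000
  V(1,0) = exp(-r*dt) * [p*33.038657 + (1-p)*7.190486] = 19.312040; exercise = 15.084091; V(1,0) = max -> 19.312040
  V(1,1) = exp(-r*dt) * [p*7.190486 + (1-p)*0.000000] = 3.376364; exercise = 0.000000; V(1,1) = max -> 3.376364
  V(0,0) = exp(-r*dt) * [p*19.312040 + (1-p)*3.376364] = 10.851741; exercise = 0.000000; V(0,0) = max -> 10.851741

Answer: Price = V(0,0) = 10.8517


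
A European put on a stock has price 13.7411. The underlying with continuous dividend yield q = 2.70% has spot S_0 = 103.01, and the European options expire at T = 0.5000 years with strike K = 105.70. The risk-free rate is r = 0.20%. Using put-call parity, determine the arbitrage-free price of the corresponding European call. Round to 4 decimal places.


Put-call parity: C - P = S_0 * exp(-qT) - K * exp(-rT).
S_0 * exp(-qT) = 103.0100 * 0.98659072 = 101.62870969
K * exp(-rT) = 105.7000 * 0.99900050 = 105.59435283
C = P + S*exp(-qT) - K*exp(-rT)
C = 13.7411 + 101.62870969 - 105.59435283 = 9.7755

Answer: Call price = 9.7755


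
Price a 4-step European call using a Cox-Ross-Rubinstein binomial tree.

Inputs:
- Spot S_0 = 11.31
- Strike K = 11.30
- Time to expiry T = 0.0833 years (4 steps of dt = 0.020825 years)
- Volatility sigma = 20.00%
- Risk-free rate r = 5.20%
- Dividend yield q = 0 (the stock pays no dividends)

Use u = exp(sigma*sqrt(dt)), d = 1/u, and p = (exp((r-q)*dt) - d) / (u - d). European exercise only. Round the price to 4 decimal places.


Answer: Price = V(0,0) = 0.2764

Derivation:
dt = T/N = 0.020825
u = exp(sigma*sqrt(dt)) = 1.029282; d = 1/u = 0.971551
p = (exp((r-q)*dt) - d) / (u - d) = 0.511553
Discount per step: exp(-r*dt) = 0.998918
Stock lattice S(k, i) with i counting down-moves:
  k=0: S(0,0) = 11.3100
  k=1: S(1,0) = 11.6412; S(1,1) = 10.9882
  k=2: S(2,0) = 11.9821; S(2,1) = 11.3100; S(2,2) = 10.6756
  k=3: S(3,0) = 12.3329; S(3,1) = 11.6412; S(3,2) = 10.9882; S(3,3) = 10.3719
  k=4: S(4,0) = 12.6941; S(4,1) = 11.9821; S(4,2) = 11.3100; S(4,3) = 10.6756; S(4,4) = 10.0768
Terminal payoffs V(N, i) = max(S_T - K, 0):
  V(4,0) = 1.394061; V(4,1) = 0.682063; V(4,2) = 0.010000; V(4,3) = 0.000000; V(4,4) = 0.000000
Backward induction: V(k, i) = exp(-r*dt) * [p * V(k+1, i) + (1-p) * V(k+1, i+1)].
  V(3,0) = exp(-r*dt) * [p*1.394061 + (1-p)*0.682063] = 1.045155
  V(3,1) = exp(-r*dt) * [p*0.682063 + (1-p)*0.010000] = 0.353413
  V(3,2) = exp(-r*dt) * [p*0.010000 + (1-p)*0.000000] = 0.005110
  V(3,3) = exp(-r*dt) * [p*0.000000 + (1-p)*0.000000] = 0.000000
  V(2,0) = exp(-r*dt) * [p*1.045155 + (1-p)*0.353413] = 0.706510
  V(2,1) = exp(-r*dt) * [p*0.353413 + (1-p)*0.005110] = 0.183087
  V(2,2) = exp(-r*dt) * [p*0.005110 + (1-p)*0.000000] = 0.002611
  V(1,0) = exp(-r*dt) * [p*0.706510 + (1-p)*0.183087] = 0.450357
  V(1,1) = exp(-r*dt) * [p*0.183087 + (1-p)*0.002611] = 0.094831
  V(0,0) = exp(-r*dt) * [p*0.450357 + (1-p)*0.094831] = 0.276402


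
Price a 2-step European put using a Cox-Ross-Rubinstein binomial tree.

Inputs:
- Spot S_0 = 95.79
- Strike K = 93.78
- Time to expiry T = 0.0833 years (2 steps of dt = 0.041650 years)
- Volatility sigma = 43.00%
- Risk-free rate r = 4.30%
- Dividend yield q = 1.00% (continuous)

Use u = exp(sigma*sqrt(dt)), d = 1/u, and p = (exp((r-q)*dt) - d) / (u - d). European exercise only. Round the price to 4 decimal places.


dt = T/N = 0.041650
u = exp(sigma*sqrt(dt)) = 1.091722; d = 1/u = 0.915985
p = (exp((r-q)*dt) - d) / (u - d) = 0.485902
Discount per step: exp(-r*dt) = 0.998211
Stock lattice S(k, i) with i counting down-moves:
  k=0: S(0,0) = 95.7900
  k=1: S(1,0) = 104.5760; S(1,1) = 87.7422
  k=2: S(2,0) = 114.1679; S(2,1) = 95.7900; S(2,2) = 80.3705
Terminal payoffs V(N, i) = max(K - S_T, 0):
  V(2,0) = 0.000000; V(2,1) = 0.000000; V(2,2) = 13.409544
Backward induction: V(k, i) = exp(-r*dt) * [p * V(k+1, i) + (1-p) * V(k+1, i+1)].
  V(1,0) = exp(-r*dt) * [p*0.000000 + (1-p)*0.000000] = 0.000000
  V(1,1) = exp(-r*dt) * [p*0.000000 + (1-p)*13.409544] = 6.881490
  V(0,0) = exp(-r*dt) * [p*0.000000 + (1-p)*6.881490] = 3.531433

Answer: Price = V(0,0) = 3.5314


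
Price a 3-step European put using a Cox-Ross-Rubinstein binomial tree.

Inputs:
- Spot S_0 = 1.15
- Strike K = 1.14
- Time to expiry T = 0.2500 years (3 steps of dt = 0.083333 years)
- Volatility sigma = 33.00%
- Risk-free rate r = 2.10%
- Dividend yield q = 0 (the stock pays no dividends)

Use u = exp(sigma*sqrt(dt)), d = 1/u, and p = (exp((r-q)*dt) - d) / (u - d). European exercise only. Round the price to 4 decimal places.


Answer: Price = V(0,0) = 0.0737

Derivation:
dt = T/N = 0.083333
u = exp(sigma*sqrt(dt)) = 1.099948; d = 1/u = 0.909134
p = (exp((r-q)*dt) - d) / (u - d) = 0.485382
Discount per step: exp(-r*dt) = 0.998252
Stock lattice S(k, i) with i counting down-moves:
  k=0: S(0,0) = 1.1500
  k=1: S(1,0) = 1.2649; S(1,1) = 1.0455
  k=2: S(2,0) = 1.3914; S(2,1) = 1.1500; S(2,2) = 0.9505
  k=3: S(3,0) = 1.5304; S(3,1) = 1.2649; S(3,2) = 1.0455; S(3,3) = 0.8641
Terminal payoffs V(N, i) = max(K - S_T, 0):
  V(3,0) = 0.000000; V(3,1) = 0.000000; V(3,2) = 0.094496; V(3,3) = 0.275865
Backward induction: V(k, i) = exp(-r*dt) * [p * V(k+1, i) + (1-p) * V(k+1, i+1)].
  V(2,0) = exp(-r*dt) * [p*0.000000 + (1-p)*0.000000] = 0.000000
  V(2,1) = exp(-r*dt) * [p*0.000000 + (1-p)*0.094496] = 0.048544
  V(2,2) = exp(-r*dt) * [p*0.094496 + (1-p)*0.275865] = 0.187503
  V(1,0) = exp(-r*dt) * [p*0.000000 + (1-p)*0.048544] = 0.024938
  V(1,1) = exp(-r*dt) * [p*0.048544 + (1-p)*0.187503] = 0.119845
  V(0,0) = exp(-r*dt) * [p*0.024938 + (1-p)*0.119845] = 0.073650


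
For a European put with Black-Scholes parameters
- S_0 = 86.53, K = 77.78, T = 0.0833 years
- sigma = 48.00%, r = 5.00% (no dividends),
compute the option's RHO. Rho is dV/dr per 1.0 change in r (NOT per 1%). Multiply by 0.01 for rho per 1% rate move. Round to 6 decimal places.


d1 = 0.8688550459; d2 = 0.7303186969
phi(d1) = 0.2735165687; exp(-qT) = 1.0000000000; exp(-rT) = 0.9958436616
N(-d2) = 0.2325977011
Rho = -K*T*exp(-rT)*N(-d2) = -77.7800 * 0.0833 * 0.9958436616 * 0.2325977011 = -1.500754

Answer: Rho = -1.500754


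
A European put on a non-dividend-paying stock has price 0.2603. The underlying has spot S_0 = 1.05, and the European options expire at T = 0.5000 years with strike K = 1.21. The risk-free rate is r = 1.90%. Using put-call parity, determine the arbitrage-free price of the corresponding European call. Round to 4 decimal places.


Put-call parity: C - P = S_0 * exp(-qT) - K * exp(-rT).
S_0 * exp(-qT) = 1.0500 * 1.00000000 = 1.05000000
K * exp(-rT) = 1.2100 * 0.99054498 = 1.19855943
C = P + S*exp(-qT) - K*exp(-rT)
C = 0.2603 + 1.05000000 - 1.19855943 = 0.1117

Answer: Call price = 0.1117


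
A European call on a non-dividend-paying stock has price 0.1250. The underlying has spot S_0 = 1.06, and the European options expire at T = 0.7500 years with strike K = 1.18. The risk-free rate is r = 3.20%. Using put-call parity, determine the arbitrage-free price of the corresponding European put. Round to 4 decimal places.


Answer: Put price = 0.2170

Derivation:
Put-call parity: C - P = S_0 * exp(-qT) - K * exp(-rT).
S_0 * exp(-qT) = 1.0600 * 1.00000000 = 1.06000000
K * exp(-rT) = 1.1800 * 0.97628571 = 1.15201714
P = C - S*exp(-qT) + K*exp(-rT)
P = 0.1250 - 1.06000000 + 1.15201714 = 0.2170


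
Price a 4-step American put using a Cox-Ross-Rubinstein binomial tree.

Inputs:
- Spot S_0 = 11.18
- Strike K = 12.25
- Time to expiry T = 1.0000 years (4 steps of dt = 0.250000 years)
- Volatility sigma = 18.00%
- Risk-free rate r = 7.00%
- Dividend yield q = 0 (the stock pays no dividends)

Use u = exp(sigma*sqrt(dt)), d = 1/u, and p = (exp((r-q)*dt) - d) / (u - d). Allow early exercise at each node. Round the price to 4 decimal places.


Answer: Price = V(0,0) = 1.1669

Derivation:
dt = T/N = 0.250000
u = exp(sigma*sqrt(dt)) = 1.094174; d = 1/u = 0.913931
p = (exp((r-q)*dt) - d) / (u - d) = 0.575461
Discount per step: exp(-r*dt) = 0.982652
Stock lattice S(k, i) with i counting down-moves:
  k=0: S(0,0) = 11.1800
  k=1: S(1,0) = 12.2329; S(1,1) = 10.2178
  k=2: S(2,0) = 13.3849; S(2,1) = 11.1800; S(2,2) = 9.3383
  k=3: S(3,0) = 14.6454; S(3,1) = 12.2329; S(3,2) = 10.2178; S(3,3) = 8.5346
  k=4: S(4,0) = 16.0246; S(4,1) = 13.3849; S(4,2) = 11.1800; S(4,3) = 9.3383; S(4,4) = 7.8000
Terminal payoffs V(N, i) = max(K - S_T, 0):
  V(4,0) = 0.000000; V(4,1) = 0.000000; V(4,2) = 1.070000; V(4,3) = 2.911679; V(4,4) = 4.449979
Backward induction: V(k, i) = exp(-r*dt) * [p * V(k+1, i) + (1-p) * V(k+1, i+1)]; then take max(V_cont, immediate exercise) for American.
  V(3,0) = exp(-r*dt) * [p*0.000000 + (1-p)*0.000000] = 0.000000; exercise = 0.000000; V(3,0) = max -> 0.000000
  V(3,1) = exp(-r*dt) * [p*0.000000 + (1-p)*1.070000] = 0.446377; exercise = 0.017132; V(3,1) = max -> 0.446377
  V(3,2) = exp(-r*dt) * [p*1.070000 + (1-p)*2.911679] = 1.819739; exercise = 2.032249; V(3,2) = max -> 2.032249
  V(3,3) = exp(-r*dt) * [p*2.911679 + (1-p)*4.449979] = 3.502907; exercise = 3.715417; V(3,3) = max -> 3.715417
  V(2,0) = exp(-r*dt) * [p*0.000000 + (1-p)*0.446377] = 0.186217; exercise = 0.000000; V(2,0) = max -> 0.186217
  V(2,1) = exp(-r*dt) * [p*0.446377 + (1-p)*2.032249] = 1.100218; exercise = 1.070000; V(2,1) = max -> 1.100218
  V(2,2) = exp(-r*dt) * [p*2.032249 + (1-p)*3.715417] = 2.699169; exercise = 2.911679; V(2,2) = max -> 2.911679
  V(1,0) = exp(-r*dt) * [p*0.186217 + (1-p)*1.100218] = 0.564285; exercise = 0.017132; V(1,0) = max -> 0.564285
  V(1,1) = exp(-r*dt) * [p*1.100218 + (1-p)*2.911679] = 1.836827; exercise = 2.032249; V(1,1) = max -> 2.032249
  V(0,0) = exp(-r*dt) * [p*0.564285 + (1-p)*2.032249] = 1.166893; exercise = 1.070000; V(0,0) = max -> 1.166893


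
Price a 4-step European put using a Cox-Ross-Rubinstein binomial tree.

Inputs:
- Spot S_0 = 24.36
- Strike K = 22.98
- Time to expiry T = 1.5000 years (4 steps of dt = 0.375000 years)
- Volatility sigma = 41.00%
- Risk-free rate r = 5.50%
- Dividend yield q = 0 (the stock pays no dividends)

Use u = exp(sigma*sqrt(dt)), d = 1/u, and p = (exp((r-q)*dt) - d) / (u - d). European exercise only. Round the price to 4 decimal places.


Answer: Price = V(0,0) = 3.0143

Derivation:
dt = T/N = 0.375000
u = exp(sigma*sqrt(dt)) = 1.285404; d = 1/u = 0.777966
p = (exp((r-q)*dt) - d) / (u - d) = 0.478627
Discount per step: exp(-r*dt) = 0.979586
Stock lattice S(k, i) with i counting down-moves:
  k=0: S(0,0) = 24.3600
  k=1: S(1,0) = 31.3124; S(1,1) = 18.9512
  k=2: S(2,0) = 40.2491; S(2,1) = 24.3600; S(2,2) = 14.7434
  k=3: S(3,0) = 51.7363; S(3,1) = 31.3124; S(3,2) = 18.9512; S(3,3) = 11.4699
  k=4: S(4,0) = 66.5021; S(4,1) = 40.2491; S(4,2) = 24.3600; S(4,3) = 14.7434; S(4,4) = 8.9232
Terminal payoffs V(N, i) = max(K - S_T, 0):
  V(4,0) = 0.000000; V(4,1) = 0.000000; V(4,2) = 0.000000; V(4,3) = 8.236578; V(4,4) = 14.056827
Backward induction: V(k, i) = exp(-r*dt) * [p * V(k+1, i) + (1-p) * V(k+1, i+1)].
  V(3,0) = exp(-r*dt) * [p*0.000000 + (1-p)*0.000000] = 0.000000
  V(3,1) = exp(-r*dt) * [p*0.000000 + (1-p)*0.000000] = 0.000000
  V(3,2) = exp(-r*dt) * [p*0.000000 + (1-p)*8.236578] = 4.206666
  V(3,3) = exp(-r*dt) * [p*8.236578 + (1-p)*14.056827] = 11.041013
  V(2,0) = exp(-r*dt) * [p*0.000000 + (1-p)*0.000000] = 0.000000
  V(2,1) = exp(-r*dt) * [p*0.000000 + (1-p)*4.206666] = 2.148470
  V(2,2) = exp(-r*dt) * [p*4.206666 + (1-p)*11.041013] = 7.611298
  V(1,0) = exp(-r*dt) * [p*0.000000 + (1-p)*2.148470] = 1.097288
  V(1,1) = exp(-r*dt) * [p*2.148470 + (1-p)*7.611298] = 4.894641
  V(0,0) = exp(-r*dt) * [p*1.097288 + (1-p)*4.894641] = 3.014310


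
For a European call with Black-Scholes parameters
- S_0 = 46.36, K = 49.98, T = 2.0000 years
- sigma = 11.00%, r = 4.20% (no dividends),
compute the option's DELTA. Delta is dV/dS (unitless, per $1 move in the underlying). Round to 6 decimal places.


d1 = 0.1344408821; d2 = -0.0211226098
phi(d1) = 0.3953532110; exp(-qT) = 1.0000000000; exp(-rT) = 0.9194312561
N(d1) = 0.5534730221
Delta = exp(-qT) * N(d1) = 1.0000000000 * 0.5534730221 = 0.553473

Answer: Delta = 0.553473


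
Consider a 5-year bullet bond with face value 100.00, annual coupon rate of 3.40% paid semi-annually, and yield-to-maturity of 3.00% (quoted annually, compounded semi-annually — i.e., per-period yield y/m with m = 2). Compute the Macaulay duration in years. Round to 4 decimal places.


Coupon per period c = face * coupon_rate / m = 1.700000
Periods per year m = 2; per-period yield y/m = 0.015000
Number of cashflows N = 10
Cashflows (t years, CF_t, discount factor 1/(1+y/m)^(m*t), PV):
  t = 0.5000: CF_t = 1.700000, DF = 0.985222, PV = 1.674877
  t = 1.0000: CF_t = 1.700000, DF = 0.970662, PV = 1.650125
  t = 1.5000: CF_t = 1.700000, DF = 0.956317, PV = 1.625739
  t = 2.0000: CF_t = 1.700000, DF = 0.942184, PV = 1.601713
  t = 2.5000: CF_t = 1.700000, DF = 0.928260, PV = 1.578043
  t = 3.0000: CF_t = 1.700000, DF = 0.914542, PV = 1.554722
  t = 3.5000: CF_t = 1.700000, DF = 0.901027, PV = 1.531746
  t = 4.0000: CF_t = 1.700000, DF = 0.887711, PV = 1.509109
  t = 4.5000: CF_t = 1.700000, DF = 0.874592, PV = 1.486807
  t = 5.0000: CF_t = 101.700000, DF = 0.861667, PV = 87.631557
Price P = sum_t PV_t = 101.844437
Macaulay numerator sum_t t * PV_t:
  t * PV_t at t = 0.5000: 0.837438
  t * PV_t at t = 1.0000: 1.650125
  t * PV_t at t = 1.5000: 2.438608
  t * PV_t at t = 2.0000: 3.203426
  t * PV_t at t = 2.5000: 3.945106
  t * PV_t at t = 3.0000: 4.664165
  t * PV_t at t = 3.5000: 5.361109
  t * PV_t at t = 4.0000: 6.036436
  t * PV_t at t = 4.5000: 6.690631
  t * PV_t at t = 5.0000: 438.157787
Macaulay duration D = (sum_t t * PV_t) / P = 472.984833 / 101.844437 = 4.644189

Answer: Macaulay duration = 4.6442 years


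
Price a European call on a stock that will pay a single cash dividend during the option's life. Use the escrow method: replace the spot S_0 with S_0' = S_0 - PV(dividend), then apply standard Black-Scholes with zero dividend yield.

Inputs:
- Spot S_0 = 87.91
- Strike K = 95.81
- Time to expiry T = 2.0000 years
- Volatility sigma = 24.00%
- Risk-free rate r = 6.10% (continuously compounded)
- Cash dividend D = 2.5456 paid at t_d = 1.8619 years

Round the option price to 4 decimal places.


Answer: Price = 11.9049

Derivation:
PV(D) = D * exp(-r * t_d) = 2.5456 * 0.89263644 = 2.27229533
S_0' = S_0 - PV(D) = 87.9100 - 2.27229533 = 85.63770467
d1 = (ln(S_0'/K) + (r + sigma^2/2)*T) / (sigma*sqrt(T)) = 0.19845717
d2 = d1 - sigma*sqrt(T) = -0.14095408
exp(-rT) = 0.88514837
N(d1) = 0.57865630; N(d2) = 0.44395311
C = S_0' * N(d1) - K * exp(-rT) * N(d2) = 85.63770467 * 0.57865630 - 95.8100 * 0.88514837 * 0.44395311 = 11.9049


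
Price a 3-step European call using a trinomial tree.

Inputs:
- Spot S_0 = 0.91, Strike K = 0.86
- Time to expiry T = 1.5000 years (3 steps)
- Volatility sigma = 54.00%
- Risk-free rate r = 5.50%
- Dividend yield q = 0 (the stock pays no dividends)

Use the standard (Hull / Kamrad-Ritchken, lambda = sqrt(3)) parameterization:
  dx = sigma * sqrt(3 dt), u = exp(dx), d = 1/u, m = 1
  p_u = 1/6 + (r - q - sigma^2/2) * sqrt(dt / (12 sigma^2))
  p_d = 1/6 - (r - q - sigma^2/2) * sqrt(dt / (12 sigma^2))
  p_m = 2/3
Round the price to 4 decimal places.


Answer: Price = V(0,0) = 0.2688

Derivation:
dt = T/N = 0.500000; dx = sigma*sqrt(3*dt) = 0.661362
u = exp(dx) = 1.937430; d = 1/u = 0.516148
p_u = 0.132344, p_m = 0.666667, p_d = 0.200990
Discount per step: exp(-r*dt) = 0.972875
Stock lattice S(k, j) with j the centered position index:
  k=0: S(0,+0) = 0.9100
  k=1: S(1,-1) = 0.4697; S(1,+0) = 0.9100; S(1,+1) = 1.7631
  k=2: S(2,-2) = 0.2424; S(2,-1) = 0.4697; S(2,+0) = 0.9100; S(2,+1) = 1.7631; S(2,+2) = 3.4158
  k=3: S(3,-3) = 0.1251; S(3,-2) = 0.2424; S(3,-1) = 0.4697; S(3,+0) = 0.9100; S(3,+1) = 1.7631; S(3,+2) = 3.4158; S(3,+3) = 6.6179
Terminal payoffs V(N, j) = max(S_T - K, 0):
  V(3,-3) = 0.000000; V(3,-2) = 0.000000; V(3,-1) = 0.000000; V(3,+0) = 0.050000; V(3,+1) = 0.903061; V(3,+2) = 2.555807; V(3,+3) = 5.757886
Backward induction: V(k, j) = exp(-r*dt) * [p_u * V(k+1, j+1) + p_m * V(k+1, j) + p_d * V(k+1, j-1)]
  V(2,-2) = exp(-r*dt) * [p_u*0.000000 + p_m*0.000000 + p_d*0.000000] = 0.000000
  V(2,-1) = exp(-r*dt) * [p_u*0.050000 + p_m*0.000000 + p_d*0.000000] = 0.006438
  V(2,+0) = exp(-r*dt) * [p_u*0.903061 + p_m*0.050000 + p_d*0.000000] = 0.148702
  V(2,+1) = exp(-r*dt) * [p_u*2.555807 + p_m*0.903061 + p_d*0.050000] = 0.924557
  V(2,+2) = exp(-r*dt) * [p_u*5.757886 + p_m*2.555807 + p_d*0.903061] = 2.575585
  V(1,-1) = exp(-r*dt) * [p_u*0.148702 + p_m*0.006438 + p_d*0.000000] = 0.023321
  V(1,+0) = exp(-r*dt) * [p_u*0.924557 + p_m*0.148702 + p_d*0.006438] = 0.216744
  V(1,+1) = exp(-r*dt) * [p_u*2.575585 + p_m*0.924557 + p_d*0.148702] = 0.960345
  V(0,+0) = exp(-r*dt) * [p_u*0.960345 + p_m*0.216744 + p_d*0.023321] = 0.268785


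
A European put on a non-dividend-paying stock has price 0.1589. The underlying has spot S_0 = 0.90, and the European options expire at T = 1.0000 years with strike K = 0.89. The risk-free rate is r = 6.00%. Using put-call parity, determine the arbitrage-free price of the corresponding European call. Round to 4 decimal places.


Answer: Call price = 0.2207

Derivation:
Put-call parity: C - P = S_0 * exp(-qT) - K * exp(-rT).
S_0 * exp(-qT) = 0.9000 * 1.00000000 = 0.90000000
K * exp(-rT) = 0.8900 * 0.94176453 = 0.83817043
C = P + S*exp(-qT) - K*exp(-rT)
C = 0.1589 + 0.90000000 - 0.83817043 = 0.2207


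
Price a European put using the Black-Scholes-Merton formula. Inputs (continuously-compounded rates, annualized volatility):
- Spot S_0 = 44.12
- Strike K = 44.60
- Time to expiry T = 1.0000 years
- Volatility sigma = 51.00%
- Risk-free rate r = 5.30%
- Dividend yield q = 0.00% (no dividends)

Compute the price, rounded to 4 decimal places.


Answer: Price = 7.8149

Derivation:
d1 = (ln(S/K) + (r - q + 0.5*sigma^2) * T) / (sigma * sqrt(T)) = 0.33770458
d2 = d1 - sigma * sqrt(T) = -0.17229542
exp(-rT) = 0.94838001; exp(-qT) = 1.00000000
P = K * exp(-rT) * N(-d2) - S_0 * exp(-qT) * N(-d1)
N(-d1) = 0.36779291; N(-d2) = 0.56839736
P = 44.6000 * 0.94838001 * 0.56839736 - 44.1200 * 1.00000000 * 0.36779291 = 7.8149


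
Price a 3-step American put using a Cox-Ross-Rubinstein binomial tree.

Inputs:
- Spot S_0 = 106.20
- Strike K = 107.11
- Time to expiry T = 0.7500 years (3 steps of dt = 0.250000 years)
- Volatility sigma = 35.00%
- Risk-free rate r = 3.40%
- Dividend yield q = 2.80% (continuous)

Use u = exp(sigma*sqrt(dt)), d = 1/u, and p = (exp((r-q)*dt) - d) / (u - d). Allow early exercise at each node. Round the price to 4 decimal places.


dt = T/N = 0.250000
u = exp(sigma*sqrt(dt)) = 1.191246; d = 1/u = 0.839457
p = (exp((r-q)*dt) - d) / (u - d) = 0.460628
Discount per step: exp(-r*dt) = 0.991536
Stock lattice S(k, i) with i counting down-moves:
  k=0: S(0,0) = 106.2000
  k=1: S(1,0) = 126.5103; S(1,1) = 89.1503
  k=2: S(2,0) = 150.7050; S(2,1) = 106.2000; S(2,2) = 74.8379
  k=3: S(3,0) = 179.5267; S(3,1) = 126.5103; S(3,2) = 89.1503; S(3,3) = 62.8232
Terminal payoffs V(N, i) = max(K - S_T, 0):
  V(3,0) = 0.000000; V(3,1) = 0.000000; V(3,2) = 17.959664; V(3,3) = 44.286820
Backward induction: V(k, i) = exp(-r*dt) * [p * V(k+1, i) + (1-p) * V(k+1, i+1)]; then take max(V_cont, immediate exercise) for American.
  V(2,0) = exp(-r*dt) * [p*0.000000 + (1-p)*0.000000] = 0.000000; exercise = 0.000000; V(2,0) = max -> 0.000000
  V(2,1) = exp(-r*dt) * [p*0.000000 + (1-p)*17.959664] = 9.604942; exercise = 0.910000; V(2,1) = max -> 9.604942
  V(2,2) = exp(-r*dt) * [p*17.959664 + (1-p)*44.286820] = 31.887584; exercise = 32.272125; V(2,2) = max -> 32.272125
  V(1,0) = exp(-r*dt) * [p*0.000000 + (1-p)*9.604942] = 5.136784; exercise = 0.000000; V(1,0) = max -> 5.136784
  V(1,1) = exp(-r*dt) * [p*9.604942 + (1-p)*32.272125] = 21.646199; exercise = 17.959664; V(1,1) = max -> 21.646199
  V(0,0) = exp(-r*dt) * [p*5.136784 + (1-p)*21.646199] = 13.922646; exercise = 0.910000; V(0,0) = max -> 13.922646

Answer: Price = V(0,0) = 13.9226


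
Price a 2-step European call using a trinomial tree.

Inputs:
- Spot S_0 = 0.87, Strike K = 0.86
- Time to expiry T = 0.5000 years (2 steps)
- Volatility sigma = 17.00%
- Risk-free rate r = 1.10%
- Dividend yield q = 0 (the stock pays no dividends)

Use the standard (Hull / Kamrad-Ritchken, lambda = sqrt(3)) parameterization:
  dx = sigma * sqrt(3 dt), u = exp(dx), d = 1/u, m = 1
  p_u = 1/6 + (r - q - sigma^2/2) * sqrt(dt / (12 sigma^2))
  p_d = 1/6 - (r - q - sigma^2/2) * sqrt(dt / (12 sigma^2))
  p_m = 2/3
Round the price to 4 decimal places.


dt = T/N = 0.250000; dx = sigma*sqrt(3*dt) = 0.147224
u = exp(dx) = 1.158614; d = 1/u = 0.863100
p_u = 0.163737, p_m = 0.666667, p_d = 0.169596
Discount per step: exp(-r*dt) = 0.997254
Stock lattice S(k, j) with j the centered position index:
  k=0: S(0,+0) = 0.8700
  k=1: S(1,-1) = 0.7509; S(1,+0) = 0.8700; S(1,+1) = 1.0080
  k=2: S(2,-2) = 0.6481; S(2,-1) = 0.7509; S(2,+0) = 0.8700; S(2,+1) = 1.0080; S(2,+2) = 1.1679
Terminal payoffs V(N, j) = max(S_T - K, 0):
  V(2,-2) = 0.000000; V(2,-1) = 0.000000; V(2,+0) = 0.010000; V(2,+1) = 0.147994; V(2,+2) = 0.307876
Backward induction: V(k, j) = exp(-r*dt) * [p_u * V(k+1, j+1) + p_m * V(k+1, j) + p_d * V(k+1, j-1)]
  V(1,-1) = exp(-r*dt) * [p_u*0.010000 + p_m*0.000000 + p_d*0.000000] = 0.001633
  V(1,+0) = exp(-r*dt) * [p_u*0.147994 + p_m*0.010000 + p_d*0.000000] = 0.030814
  V(1,+1) = exp(-r*dt) * [p_u*0.307876 + p_m*0.147994 + p_d*0.010000] = 0.150355
  V(0,+0) = exp(-r*dt) * [p_u*0.150355 + p_m*0.030814 + p_d*0.001633] = 0.045314

Answer: Price = V(0,0) = 0.0453
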